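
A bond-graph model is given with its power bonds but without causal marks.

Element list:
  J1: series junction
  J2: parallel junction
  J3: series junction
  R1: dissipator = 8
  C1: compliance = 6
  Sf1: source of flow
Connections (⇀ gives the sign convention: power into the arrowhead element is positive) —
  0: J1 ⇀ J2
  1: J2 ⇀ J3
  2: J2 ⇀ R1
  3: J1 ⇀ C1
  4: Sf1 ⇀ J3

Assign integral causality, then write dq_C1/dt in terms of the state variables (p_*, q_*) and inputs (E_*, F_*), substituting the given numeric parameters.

dq_C1/dt = F_Sf1 - q_C1/48

b4 stroke at Sf1  (Sf1 fixes flow; stroke at Sf1)
b1 stroke at J3  (J3: bond 4 brought flow, rest push out)
b3 stroke at J1  (C1 outputs effort q/C1)
b0 stroke at J2  (J1: last free bond brings flow in)
b2 stroke at R1  (J2: bond 0 brought effort, rest push out)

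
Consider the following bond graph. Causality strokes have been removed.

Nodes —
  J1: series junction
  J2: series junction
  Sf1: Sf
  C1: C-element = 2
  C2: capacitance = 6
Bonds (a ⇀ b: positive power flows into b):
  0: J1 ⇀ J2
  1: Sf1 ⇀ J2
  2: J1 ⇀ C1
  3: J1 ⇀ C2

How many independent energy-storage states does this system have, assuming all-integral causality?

2  (C1, C2 all integral)

b1 stroke→Sf1  (source Sf1 imposes f)
b0 stroke→J2  (1-jn J2 has f-setter on 1)
b2 stroke→J1  (common-f at J1 fixed by 0)
b3 stroke→J1  (J1: bond 0 brought flow, rest push out)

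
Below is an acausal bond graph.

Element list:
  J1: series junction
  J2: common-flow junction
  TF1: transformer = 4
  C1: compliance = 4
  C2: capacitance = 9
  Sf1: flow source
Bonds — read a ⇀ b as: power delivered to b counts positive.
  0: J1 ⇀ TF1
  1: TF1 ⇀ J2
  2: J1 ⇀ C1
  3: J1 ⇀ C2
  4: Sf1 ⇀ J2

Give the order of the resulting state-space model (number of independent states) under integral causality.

β4 stroke at Sf1  (source Sf1 imposes f)
β1 stroke at J2  (J2: bond 4 brought flow, rest push out)
β0 stroke at TF1  (through TF1, causality passes straight; one stroke at TF1)
β2 stroke at J1  (J1 flow already set via bond 0)
β3 stroke at J1  (common-f at J1 fixed by 0)

2  (C1, C2 all integral)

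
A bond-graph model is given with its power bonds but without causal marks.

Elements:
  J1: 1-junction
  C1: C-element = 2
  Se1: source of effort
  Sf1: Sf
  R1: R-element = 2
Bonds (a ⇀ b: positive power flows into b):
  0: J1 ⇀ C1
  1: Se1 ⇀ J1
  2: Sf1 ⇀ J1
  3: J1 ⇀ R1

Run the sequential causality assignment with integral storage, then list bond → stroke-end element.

#1 |J1  (Se1: effort source, stroke at far end)
#2 |Sf1  (source Sf1 imposes f)
#0 |J1  (common-f at J1 fixed by 2)
#3 |J1  (J1: bond 2 brought flow, rest push out)

β0 stroke→J1
β1 stroke→J1
β2 stroke→Sf1
β3 stroke→J1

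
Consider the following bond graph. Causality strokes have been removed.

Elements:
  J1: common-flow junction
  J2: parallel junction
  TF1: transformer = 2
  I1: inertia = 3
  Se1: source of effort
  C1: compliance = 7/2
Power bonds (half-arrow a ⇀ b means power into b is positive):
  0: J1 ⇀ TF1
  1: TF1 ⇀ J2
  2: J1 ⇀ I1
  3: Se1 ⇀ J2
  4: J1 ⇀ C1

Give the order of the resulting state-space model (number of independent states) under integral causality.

#3 stroke at J2  (Se1 (Se) sets effort on bond)
#1 stroke at TF1  (J2: bond 3 brought effort, rest push out)
#0 stroke at J1  (TF TF1: opposite of bond 1)
#2 stroke at I1  (I1 integral (f out))
#4 stroke at J1  (1-jn J1 has f-setter on 2)

2  (C1, I1 all integral)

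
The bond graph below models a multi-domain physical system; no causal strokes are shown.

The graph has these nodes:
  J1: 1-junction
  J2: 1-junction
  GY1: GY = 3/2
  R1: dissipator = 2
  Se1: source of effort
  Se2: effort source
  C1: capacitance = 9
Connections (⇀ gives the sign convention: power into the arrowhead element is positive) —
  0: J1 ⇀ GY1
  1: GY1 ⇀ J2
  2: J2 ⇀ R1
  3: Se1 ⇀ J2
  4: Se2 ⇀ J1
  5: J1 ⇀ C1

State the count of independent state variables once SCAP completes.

1  (C1 all integral)

b3 →J2  (source Se1 imposes e)
b4 →J1  (Se2 (Se) sets effort on bond)
b5 →J1  (C1: C, integral causality)
b0 →GY1  (J1 needs exactly one f-in)
b1 →GY1  (GY1: gyrator matches bond 0)
b2 →J2  (common-f at J2 fixed by 1)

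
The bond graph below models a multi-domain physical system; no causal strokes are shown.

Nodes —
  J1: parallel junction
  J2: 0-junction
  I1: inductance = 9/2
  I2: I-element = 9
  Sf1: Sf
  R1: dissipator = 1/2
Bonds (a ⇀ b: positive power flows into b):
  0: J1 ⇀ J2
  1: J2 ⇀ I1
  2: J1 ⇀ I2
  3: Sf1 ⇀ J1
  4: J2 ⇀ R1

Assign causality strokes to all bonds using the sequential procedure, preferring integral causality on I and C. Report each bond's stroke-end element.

bond 0 |J1
bond 1 |I1
bond 2 |I2
bond 3 |Sf1
bond 4 |J2

b3 stroke→Sf1  (Sf1: flow source, stroke at near end)
b1 stroke→I1  (I1 integral (f out))
b2 stroke→I2  (I2 outputs flow p/I2)
b0 stroke→J1  (only one effort-in slot at J1)
b4 stroke→J2  (J2: last free bond brings effort in)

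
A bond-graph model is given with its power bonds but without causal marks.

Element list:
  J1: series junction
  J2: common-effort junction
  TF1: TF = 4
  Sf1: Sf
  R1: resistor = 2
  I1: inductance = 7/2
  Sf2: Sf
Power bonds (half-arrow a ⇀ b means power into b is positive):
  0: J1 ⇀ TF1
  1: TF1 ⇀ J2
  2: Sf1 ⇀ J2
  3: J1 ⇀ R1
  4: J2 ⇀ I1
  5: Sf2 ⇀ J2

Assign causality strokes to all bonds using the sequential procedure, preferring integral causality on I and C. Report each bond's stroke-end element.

bond 0 →TF1
bond 1 →J2
bond 2 →Sf1
bond 3 →J1
bond 4 →I1
bond 5 →Sf2

bond 2 |Sf1  (Sf1 fixes flow; stroke at Sf1)
bond 5 |Sf2  (Sf2 fixes flow; stroke at Sf2)
bond 4 |I1  (I1 outputs flow p/I1)
bond 1 |J2  (J2: last free bond brings effort in)
bond 0 |TF1  (TF TF1: opposite of bond 1)
bond 3 |J1  (J1 flow already set via bond 0)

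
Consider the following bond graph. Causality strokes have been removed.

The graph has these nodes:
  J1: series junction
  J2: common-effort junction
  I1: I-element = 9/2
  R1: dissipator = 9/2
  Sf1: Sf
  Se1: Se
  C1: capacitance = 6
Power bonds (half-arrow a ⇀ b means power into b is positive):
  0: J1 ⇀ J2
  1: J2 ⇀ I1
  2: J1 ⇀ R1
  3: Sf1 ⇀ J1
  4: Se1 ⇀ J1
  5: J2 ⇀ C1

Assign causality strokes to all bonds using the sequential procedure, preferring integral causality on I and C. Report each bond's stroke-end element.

b3 stroke→Sf1  (source Sf1 imposes f)
b4 stroke→J1  (Se1 fixes effort; stroke away)
b0 stroke→J1  (1-jn J1 has f-setter on 3)
b2 stroke→J1  (J1 flow already set via bond 3)
b1 stroke→I1  (prefer integral on I1)
b5 stroke→J2  (J2: last free bond brings effort in)

b0 →J1
b1 →I1
b2 →J1
b3 →Sf1
b4 →J1
b5 →J2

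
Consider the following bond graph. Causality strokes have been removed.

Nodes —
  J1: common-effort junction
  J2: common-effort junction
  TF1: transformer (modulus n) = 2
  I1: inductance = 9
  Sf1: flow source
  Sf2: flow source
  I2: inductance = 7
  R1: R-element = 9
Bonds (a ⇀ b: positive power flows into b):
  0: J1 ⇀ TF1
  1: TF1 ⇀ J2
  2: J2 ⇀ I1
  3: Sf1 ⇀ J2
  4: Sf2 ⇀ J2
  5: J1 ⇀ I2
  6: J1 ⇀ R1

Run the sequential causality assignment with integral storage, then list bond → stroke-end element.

bond 0 stroke→TF1
bond 1 stroke→J2
bond 2 stroke→I1
bond 3 stroke→Sf1
bond 4 stroke→Sf2
bond 5 stroke→I2
bond 6 stroke→J1

β3 stroke→Sf1  (Sf1 (Sf) sets flow on bond)
β4 stroke→Sf2  (Sf2: flow source, stroke at near end)
β2 stroke→I1  (I1 outputs flow p/I1)
β1 stroke→J2  (J2: last free bond brings effort in)
β0 stroke→TF1  (through TF1, causality passes straight; one stroke at TF1)
β5 stroke→I2  (prefer integral on I2)
β6 stroke→J1  (J1: last free bond brings effort in)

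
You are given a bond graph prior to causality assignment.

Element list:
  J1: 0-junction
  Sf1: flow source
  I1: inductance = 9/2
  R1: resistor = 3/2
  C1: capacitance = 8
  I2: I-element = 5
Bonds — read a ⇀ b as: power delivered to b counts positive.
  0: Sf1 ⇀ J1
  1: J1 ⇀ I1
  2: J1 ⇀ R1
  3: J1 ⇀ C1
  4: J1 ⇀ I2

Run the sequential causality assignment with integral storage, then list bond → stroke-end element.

β0 |Sf1  (Sf1 (Sf) sets flow on bond)
β1 |I1  (I1 integral (f out))
β3 |J1  (C1 integral (e out))
β2 |R1  (common-e at J1 fixed by 3)
β4 |I2  (0-jn J1 has e-setter on 3)

β0 |Sf1
β1 |I1
β2 |R1
β3 |J1
β4 |I2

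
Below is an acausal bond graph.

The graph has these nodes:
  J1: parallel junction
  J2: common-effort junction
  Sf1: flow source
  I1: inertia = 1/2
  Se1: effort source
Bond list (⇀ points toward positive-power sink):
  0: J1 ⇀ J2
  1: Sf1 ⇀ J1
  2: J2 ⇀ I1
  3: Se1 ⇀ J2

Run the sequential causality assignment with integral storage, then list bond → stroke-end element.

b1 stroke at Sf1  (source Sf1 imposes f)
b3 stroke at J2  (Se1 fixes effort; stroke away)
b0 stroke at J1  (closing 0-jn rule on J1)
b2 stroke at I1  (J2 effort already set via bond 3)

b0 stroke→J1
b1 stroke→Sf1
b2 stroke→I1
b3 stroke→J2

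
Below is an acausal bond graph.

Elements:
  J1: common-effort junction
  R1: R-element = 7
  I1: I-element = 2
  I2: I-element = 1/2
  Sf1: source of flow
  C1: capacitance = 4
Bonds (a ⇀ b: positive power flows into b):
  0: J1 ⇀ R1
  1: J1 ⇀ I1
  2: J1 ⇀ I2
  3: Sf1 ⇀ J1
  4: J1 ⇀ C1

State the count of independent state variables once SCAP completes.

β3 |Sf1  (Sf1 (Sf) sets flow on bond)
β1 |I1  (prefer integral on I1)
β2 |I2  (prefer integral on I2)
β4 |J1  (C1 integral (e out))
β0 |R1  (J1: bond 4 brought effort, rest push out)

3  (C1, I1, I2 all integral)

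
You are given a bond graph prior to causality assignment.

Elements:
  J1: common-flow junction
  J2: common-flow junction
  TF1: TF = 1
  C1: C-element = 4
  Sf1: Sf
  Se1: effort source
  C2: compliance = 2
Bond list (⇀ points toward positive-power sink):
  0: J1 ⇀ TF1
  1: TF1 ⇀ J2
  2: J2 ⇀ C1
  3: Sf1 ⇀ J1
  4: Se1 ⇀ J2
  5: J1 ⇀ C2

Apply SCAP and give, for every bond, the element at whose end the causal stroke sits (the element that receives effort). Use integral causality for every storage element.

#3 |Sf1  (Sf1: flow source, stroke at near end)
#4 |J2  (source Se1 imposes e)
#0 |J1  (1-jn J1 has f-setter on 3)
#5 |J1  (common-f at J1 fixed by 3)
#1 |TF1  (TF1 one-in-one-out from 0)
#2 |J2  (J2: bond 1 brought flow, rest push out)

#0 →J1
#1 →TF1
#2 →J2
#3 →Sf1
#4 →J2
#5 →J1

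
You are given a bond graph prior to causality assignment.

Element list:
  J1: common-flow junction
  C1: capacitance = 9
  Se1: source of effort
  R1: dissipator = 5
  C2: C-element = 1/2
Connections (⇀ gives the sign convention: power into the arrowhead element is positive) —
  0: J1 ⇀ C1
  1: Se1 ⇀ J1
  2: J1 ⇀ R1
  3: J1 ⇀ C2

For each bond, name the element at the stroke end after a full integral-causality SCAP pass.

bond 0 stroke at J1
bond 1 stroke at J1
bond 2 stroke at R1
bond 3 stroke at J1

β1 stroke→J1  (Se1: effort source, stroke at far end)
β0 stroke→J1  (C1 outputs effort q/C1)
β3 stroke→J1  (C2: C, integral causality)
β2 stroke→R1  (J1 needs exactly one f-in)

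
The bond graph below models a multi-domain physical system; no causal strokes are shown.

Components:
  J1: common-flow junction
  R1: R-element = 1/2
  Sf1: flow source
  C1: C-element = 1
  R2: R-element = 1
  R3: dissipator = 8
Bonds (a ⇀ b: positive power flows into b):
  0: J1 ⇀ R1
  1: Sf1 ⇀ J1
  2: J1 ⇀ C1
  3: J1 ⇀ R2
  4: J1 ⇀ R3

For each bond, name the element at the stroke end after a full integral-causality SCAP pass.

β1 stroke at Sf1  (Sf1: flow source, stroke at near end)
β0 stroke at J1  (common-f at J1 fixed by 1)
β2 stroke at J1  (common-f at J1 fixed by 1)
β3 stroke at J1  (common-f at J1 fixed by 1)
β4 stroke at J1  (J1: bond 1 brought flow, rest push out)

β0 |J1
β1 |Sf1
β2 |J1
β3 |J1
β4 |J1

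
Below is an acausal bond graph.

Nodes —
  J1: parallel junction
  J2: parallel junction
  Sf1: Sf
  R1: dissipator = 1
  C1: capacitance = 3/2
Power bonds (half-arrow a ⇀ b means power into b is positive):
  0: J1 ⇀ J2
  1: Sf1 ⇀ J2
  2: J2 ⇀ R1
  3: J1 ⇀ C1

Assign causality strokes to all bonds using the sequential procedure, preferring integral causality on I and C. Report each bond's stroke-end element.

bond 0 stroke→J2
bond 1 stroke→Sf1
bond 2 stroke→R1
bond 3 stroke→J1

bond 1 stroke at Sf1  (Sf1: flow source, stroke at near end)
bond 3 stroke at J1  (C1 outputs effort q/C1)
bond 0 stroke at J2  (0-jn J1 has e-setter on 3)
bond 2 stroke at R1  (0-jn J2 has e-setter on 0)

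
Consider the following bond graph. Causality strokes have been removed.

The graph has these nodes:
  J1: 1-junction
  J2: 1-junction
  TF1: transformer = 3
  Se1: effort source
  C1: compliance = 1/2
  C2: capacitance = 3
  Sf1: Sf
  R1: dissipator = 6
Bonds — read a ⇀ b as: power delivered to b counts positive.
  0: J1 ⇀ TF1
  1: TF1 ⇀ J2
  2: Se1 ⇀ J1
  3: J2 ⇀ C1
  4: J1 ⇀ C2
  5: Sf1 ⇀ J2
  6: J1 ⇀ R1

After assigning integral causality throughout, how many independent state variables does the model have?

2  (C1, C2 all integral)

#2 stroke→J1  (Se1 fixes effort; stroke away)
#5 stroke→Sf1  (Sf1 fixes flow; stroke at Sf1)
#1 stroke→J2  (common-f at J2 fixed by 5)
#3 stroke→J2  (J2 flow already set via bond 5)
#0 stroke→TF1  (TF1: transformer flips bond 1)
#4 stroke→J1  (J1: bond 0 brought flow, rest push out)
#6 stroke→J1  (J1 flow already set via bond 0)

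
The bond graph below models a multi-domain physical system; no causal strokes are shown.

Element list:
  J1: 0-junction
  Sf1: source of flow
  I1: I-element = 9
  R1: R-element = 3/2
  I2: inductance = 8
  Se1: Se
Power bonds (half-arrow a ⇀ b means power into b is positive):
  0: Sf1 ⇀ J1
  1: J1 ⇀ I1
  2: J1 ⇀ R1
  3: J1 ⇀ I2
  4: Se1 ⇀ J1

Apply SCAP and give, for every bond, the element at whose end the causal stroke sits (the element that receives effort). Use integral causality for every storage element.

β0 →Sf1  (Sf1 (Sf) sets flow on bond)
β4 →J1  (Se1 fixes effort; stroke away)
β1 →I1  (0-jn J1 has e-setter on 4)
β2 →R1  (J1: bond 4 brought effort, rest push out)
β3 →I2  (common-e at J1 fixed by 4)

b0 →Sf1
b1 →I1
b2 →R1
b3 →I2
b4 →J1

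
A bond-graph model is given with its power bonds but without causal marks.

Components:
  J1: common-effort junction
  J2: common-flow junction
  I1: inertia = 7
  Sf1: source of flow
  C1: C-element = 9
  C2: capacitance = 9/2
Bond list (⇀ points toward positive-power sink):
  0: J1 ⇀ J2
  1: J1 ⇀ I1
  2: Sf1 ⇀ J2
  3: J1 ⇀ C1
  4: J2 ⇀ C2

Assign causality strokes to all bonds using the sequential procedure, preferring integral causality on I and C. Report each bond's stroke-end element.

bond 2 →Sf1  (source Sf1 imposes f)
bond 0 →J2  (J2: bond 2 brought flow, rest push out)
bond 4 →J2  (J2 flow already set via bond 2)
bond 1 →I1  (I1 outputs flow p/I1)
bond 3 →J1  (only one effort-in slot at J1)

bond 0 stroke→J2
bond 1 stroke→I1
bond 2 stroke→Sf1
bond 3 stroke→J1
bond 4 stroke→J2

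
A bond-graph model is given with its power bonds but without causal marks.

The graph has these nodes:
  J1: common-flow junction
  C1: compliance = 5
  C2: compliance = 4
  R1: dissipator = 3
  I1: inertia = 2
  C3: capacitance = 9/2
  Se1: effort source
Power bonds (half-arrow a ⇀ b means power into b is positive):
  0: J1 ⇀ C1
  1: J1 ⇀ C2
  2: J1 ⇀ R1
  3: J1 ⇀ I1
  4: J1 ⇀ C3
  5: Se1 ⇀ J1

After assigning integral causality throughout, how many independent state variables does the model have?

4  (C1, C2, C3, I1 all integral)

#5 stroke→J1  (Se1: effort source, stroke at far end)
#0 stroke→J1  (C1 outputs effort q/C1)
#1 stroke→J1  (prefer integral on C2)
#3 stroke→I1  (I1 outputs flow p/I1)
#2 stroke→J1  (common-f at J1 fixed by 3)
#4 stroke→J1  (J1 flow already set via bond 3)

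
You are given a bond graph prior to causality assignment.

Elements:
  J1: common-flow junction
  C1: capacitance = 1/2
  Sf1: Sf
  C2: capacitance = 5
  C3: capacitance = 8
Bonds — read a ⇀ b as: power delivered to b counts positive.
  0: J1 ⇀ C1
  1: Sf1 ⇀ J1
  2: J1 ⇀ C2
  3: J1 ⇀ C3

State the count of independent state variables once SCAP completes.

bond 1 |Sf1  (Sf1 fixes flow; stroke at Sf1)
bond 0 |J1  (common-f at J1 fixed by 1)
bond 2 |J1  (J1 flow already set via bond 1)
bond 3 |J1  (1-jn J1 has f-setter on 1)

3  (C1, C2, C3 all integral)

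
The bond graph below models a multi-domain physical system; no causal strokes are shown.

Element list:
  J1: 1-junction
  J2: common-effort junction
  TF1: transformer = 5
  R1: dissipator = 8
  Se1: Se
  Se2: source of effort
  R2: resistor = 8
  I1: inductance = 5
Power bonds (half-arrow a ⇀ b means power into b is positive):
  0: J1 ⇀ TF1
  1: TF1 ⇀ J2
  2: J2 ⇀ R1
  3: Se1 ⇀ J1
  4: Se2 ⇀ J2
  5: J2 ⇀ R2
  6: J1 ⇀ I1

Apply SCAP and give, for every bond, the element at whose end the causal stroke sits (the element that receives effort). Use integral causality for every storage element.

b0 |J1
b1 |TF1
b2 |R1
b3 |J1
b4 |J2
b5 |R2
b6 |I1

β3 stroke at J1  (Se1 fixes effort; stroke away)
β4 stroke at J2  (source Se2 imposes e)
β1 stroke at TF1  (common-e at J2 fixed by 4)
β2 stroke at R1  (0-jn J2 has e-setter on 4)
β5 stroke at R2  (common-e at J2 fixed by 4)
β0 stroke at J1  (TF TF1: opposite of bond 1)
β6 stroke at I1  (only one flow-in slot at J1)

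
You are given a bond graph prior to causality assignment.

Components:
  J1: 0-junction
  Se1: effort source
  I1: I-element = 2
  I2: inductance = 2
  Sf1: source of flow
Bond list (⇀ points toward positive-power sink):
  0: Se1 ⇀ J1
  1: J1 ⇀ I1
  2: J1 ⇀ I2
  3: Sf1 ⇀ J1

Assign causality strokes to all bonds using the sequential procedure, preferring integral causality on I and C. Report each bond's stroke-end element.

#0 |J1  (Se1: effort source, stroke at far end)
#3 |Sf1  (source Sf1 imposes f)
#1 |I1  (J1 effort already set via bond 0)
#2 |I2  (common-e at J1 fixed by 0)

β0 stroke→J1
β1 stroke→I1
β2 stroke→I2
β3 stroke→Sf1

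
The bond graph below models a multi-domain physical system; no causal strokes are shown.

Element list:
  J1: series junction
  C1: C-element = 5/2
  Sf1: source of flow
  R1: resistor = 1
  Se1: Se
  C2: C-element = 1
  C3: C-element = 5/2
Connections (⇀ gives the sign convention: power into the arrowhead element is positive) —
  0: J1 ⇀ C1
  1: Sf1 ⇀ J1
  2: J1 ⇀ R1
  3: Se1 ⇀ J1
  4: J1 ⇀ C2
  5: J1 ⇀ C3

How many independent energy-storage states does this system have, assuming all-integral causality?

3  (C1, C2, C3 all integral)

#1 →Sf1  (Sf1 fixes flow; stroke at Sf1)
#3 →J1  (Se1 (Se) sets effort on bond)
#0 →J1  (J1 flow already set via bond 1)
#2 →J1  (1-jn J1 has f-setter on 1)
#4 →J1  (J1: bond 1 brought flow, rest push out)
#5 →J1  (J1: bond 1 brought flow, rest push out)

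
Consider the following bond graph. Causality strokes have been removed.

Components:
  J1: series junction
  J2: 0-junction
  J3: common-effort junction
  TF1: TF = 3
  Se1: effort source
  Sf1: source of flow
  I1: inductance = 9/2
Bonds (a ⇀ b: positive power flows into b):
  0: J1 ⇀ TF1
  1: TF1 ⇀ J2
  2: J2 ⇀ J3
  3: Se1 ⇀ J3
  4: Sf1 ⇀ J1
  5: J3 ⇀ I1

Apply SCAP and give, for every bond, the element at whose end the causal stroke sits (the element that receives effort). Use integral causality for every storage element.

#0 →J1
#1 →TF1
#2 →J2
#3 →J3
#4 →Sf1
#5 →I1

β3 stroke at J3  (Se1: effort source, stroke at far end)
β4 stroke at Sf1  (Sf1 fixes flow; stroke at Sf1)
β0 stroke at J1  (J1 flow already set via bond 4)
β2 stroke at J2  (0-jn J3 has e-setter on 3)
β5 stroke at I1  (0-jn J3 has e-setter on 3)
β1 stroke at TF1  (TF1: transformer flips bond 0)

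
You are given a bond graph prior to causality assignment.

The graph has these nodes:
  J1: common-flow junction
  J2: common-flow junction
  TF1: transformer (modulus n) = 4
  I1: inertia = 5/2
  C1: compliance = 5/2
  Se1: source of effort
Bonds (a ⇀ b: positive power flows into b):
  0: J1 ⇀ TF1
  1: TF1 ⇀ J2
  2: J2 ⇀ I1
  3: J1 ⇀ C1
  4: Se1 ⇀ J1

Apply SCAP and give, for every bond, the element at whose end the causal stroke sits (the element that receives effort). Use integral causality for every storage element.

#4 →J1  (source Se1 imposes e)
#2 →I1  (I1: I, integral causality)
#1 →J2  (J2 flow already set via bond 2)
#0 →TF1  (through TF1, causality passes straight; one stroke at TF1)
#3 →J1  (J1: bond 0 brought flow, rest push out)

b0 stroke at TF1
b1 stroke at J2
b2 stroke at I1
b3 stroke at J1
b4 stroke at J1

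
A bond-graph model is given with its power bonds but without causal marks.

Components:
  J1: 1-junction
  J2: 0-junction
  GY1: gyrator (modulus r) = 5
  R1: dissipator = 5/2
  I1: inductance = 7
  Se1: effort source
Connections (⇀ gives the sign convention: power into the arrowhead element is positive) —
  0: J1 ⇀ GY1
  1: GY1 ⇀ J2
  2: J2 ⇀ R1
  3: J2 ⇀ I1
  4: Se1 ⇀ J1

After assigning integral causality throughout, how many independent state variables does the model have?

β4 |J1  (Se1 fixes effort; stroke away)
β0 |GY1  (closing 1-jn rule on J1)
β1 |GY1  (GY1: gyrator matches bond 0)
β3 |I1  (prefer integral on I1)
β2 |J2  (only one effort-in slot at J2)

1  (I1 all integral)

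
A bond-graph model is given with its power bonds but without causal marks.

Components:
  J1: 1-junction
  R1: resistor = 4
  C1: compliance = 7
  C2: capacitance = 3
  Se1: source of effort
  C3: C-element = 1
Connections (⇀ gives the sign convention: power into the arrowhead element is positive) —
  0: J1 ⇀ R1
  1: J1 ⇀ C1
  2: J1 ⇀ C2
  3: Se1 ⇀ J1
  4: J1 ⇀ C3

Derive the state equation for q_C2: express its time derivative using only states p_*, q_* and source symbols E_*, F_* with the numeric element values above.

b3 stroke at J1  (Se1: effort source, stroke at far end)
b1 stroke at J1  (C1 integral (e out))
b2 stroke at J1  (C2: C, integral causality)
b4 stroke at J1  (prefer integral on C3)
b0 stroke at R1  (only one flow-in slot at J1)

dq_C2/dt = E_Se1/4 - q_C1/28 - q_C2/12 - q_C3/4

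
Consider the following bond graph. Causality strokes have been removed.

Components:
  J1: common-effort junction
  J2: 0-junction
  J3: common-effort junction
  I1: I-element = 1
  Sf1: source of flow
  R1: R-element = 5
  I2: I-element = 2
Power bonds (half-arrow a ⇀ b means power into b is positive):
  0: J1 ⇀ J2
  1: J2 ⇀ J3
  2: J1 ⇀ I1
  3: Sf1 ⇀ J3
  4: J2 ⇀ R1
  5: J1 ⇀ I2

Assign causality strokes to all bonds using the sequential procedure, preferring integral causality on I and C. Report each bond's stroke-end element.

#3 stroke→Sf1  (Sf1: flow source, stroke at near end)
#1 stroke→J3  (J3 needs exactly one e-in)
#2 stroke→I1  (I1 outputs flow p/I1)
#5 stroke→I2  (I2 outputs flow p/I2)
#0 stroke→J1  (closing 0-jn rule on J1)
#4 stroke→J2  (J2: last free bond brings effort in)

b0 stroke at J1
b1 stroke at J3
b2 stroke at I1
b3 stroke at Sf1
b4 stroke at J2
b5 stroke at I2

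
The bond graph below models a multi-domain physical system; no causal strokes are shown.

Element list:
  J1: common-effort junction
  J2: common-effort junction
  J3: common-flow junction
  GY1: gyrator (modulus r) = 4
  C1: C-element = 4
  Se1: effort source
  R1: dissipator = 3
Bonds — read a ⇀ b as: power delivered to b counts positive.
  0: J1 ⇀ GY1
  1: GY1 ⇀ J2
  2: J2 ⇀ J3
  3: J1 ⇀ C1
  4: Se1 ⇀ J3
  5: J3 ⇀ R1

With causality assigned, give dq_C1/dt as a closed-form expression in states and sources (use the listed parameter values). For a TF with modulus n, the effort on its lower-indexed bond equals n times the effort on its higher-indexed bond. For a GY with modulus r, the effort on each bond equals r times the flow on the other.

β4 |J3  (source Se1 imposes e)
β3 |J1  (C1 integral (e out))
β0 |GY1  (J1 effort already set via bond 3)
β1 |GY1  (through GY1, causality inverts; strokes same side of GY1)
β2 |J2  (only one effort-in slot at J2)
β5 |J3  (common-f at J3 fixed by 2)

dq_C1/dt = E_Se1/4 - 3*q_C1/64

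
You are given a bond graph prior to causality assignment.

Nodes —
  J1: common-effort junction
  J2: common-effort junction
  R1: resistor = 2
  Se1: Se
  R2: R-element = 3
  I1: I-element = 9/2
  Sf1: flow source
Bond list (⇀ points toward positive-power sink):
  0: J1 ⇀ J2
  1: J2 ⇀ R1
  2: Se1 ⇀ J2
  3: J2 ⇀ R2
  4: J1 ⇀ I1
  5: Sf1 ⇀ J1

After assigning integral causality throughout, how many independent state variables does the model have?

1  (I1 all integral)

b2 |J2  (Se1 (Se) sets effort on bond)
b5 |Sf1  (Sf1 (Sf) sets flow on bond)
b0 |J1  (0-jn J2 has e-setter on 2)
b1 |R1  (J2: bond 2 brought effort, rest push out)
b3 |R2  (0-jn J2 has e-setter on 2)
b4 |I1  (common-e at J1 fixed by 0)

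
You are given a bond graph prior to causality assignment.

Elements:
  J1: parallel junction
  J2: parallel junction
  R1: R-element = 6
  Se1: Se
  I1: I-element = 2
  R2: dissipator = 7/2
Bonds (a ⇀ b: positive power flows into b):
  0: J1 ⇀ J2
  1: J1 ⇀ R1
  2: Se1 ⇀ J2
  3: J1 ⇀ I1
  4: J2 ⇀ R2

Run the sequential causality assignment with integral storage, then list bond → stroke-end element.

b0 |J1
b1 |R1
b2 |J2
b3 |I1
b4 |R2

#2 stroke at J2  (source Se1 imposes e)
#0 stroke at J1  (common-e at J2 fixed by 2)
#4 stroke at R2  (J2: bond 2 brought effort, rest push out)
#1 stroke at R1  (common-e at J1 fixed by 0)
#3 stroke at I1  (0-jn J1 has e-setter on 0)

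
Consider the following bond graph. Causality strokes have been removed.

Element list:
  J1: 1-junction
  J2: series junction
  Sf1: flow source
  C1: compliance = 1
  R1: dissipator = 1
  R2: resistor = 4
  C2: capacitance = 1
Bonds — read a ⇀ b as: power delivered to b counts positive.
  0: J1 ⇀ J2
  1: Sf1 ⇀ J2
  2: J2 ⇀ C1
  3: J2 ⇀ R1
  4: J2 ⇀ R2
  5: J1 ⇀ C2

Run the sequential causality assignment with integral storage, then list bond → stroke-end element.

β0 stroke→J2
β1 stroke→Sf1
β2 stroke→J2
β3 stroke→J2
β4 stroke→J2
β5 stroke→J1

β1 stroke→Sf1  (Sf1 fixes flow; stroke at Sf1)
β0 stroke→J2  (common-f at J2 fixed by 1)
β2 stroke→J2  (1-jn J2 has f-setter on 1)
β3 stroke→J2  (J2 flow already set via bond 1)
β4 stroke→J2  (J2 flow already set via bond 1)
β5 stroke→J1  (1-jn J1 has f-setter on 0)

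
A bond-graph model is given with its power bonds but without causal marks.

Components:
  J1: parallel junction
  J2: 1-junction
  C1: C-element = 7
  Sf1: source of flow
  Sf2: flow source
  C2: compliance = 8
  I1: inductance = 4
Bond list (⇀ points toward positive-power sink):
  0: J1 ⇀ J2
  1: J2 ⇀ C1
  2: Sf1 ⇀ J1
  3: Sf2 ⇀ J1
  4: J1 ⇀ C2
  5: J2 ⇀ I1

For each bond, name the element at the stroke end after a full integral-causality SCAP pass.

bond 2 stroke→Sf1  (source Sf1 imposes f)
bond 3 stroke→Sf2  (Sf2: flow source, stroke at near end)
bond 1 stroke→J2  (prefer integral on C1)
bond 4 stroke→J1  (C2 outputs effort q/C2)
bond 0 stroke→J2  (common-e at J1 fixed by 4)
bond 5 stroke→I1  (J2: last free bond brings flow in)

β0 stroke at J2
β1 stroke at J2
β2 stroke at Sf1
β3 stroke at Sf2
β4 stroke at J1
β5 stroke at I1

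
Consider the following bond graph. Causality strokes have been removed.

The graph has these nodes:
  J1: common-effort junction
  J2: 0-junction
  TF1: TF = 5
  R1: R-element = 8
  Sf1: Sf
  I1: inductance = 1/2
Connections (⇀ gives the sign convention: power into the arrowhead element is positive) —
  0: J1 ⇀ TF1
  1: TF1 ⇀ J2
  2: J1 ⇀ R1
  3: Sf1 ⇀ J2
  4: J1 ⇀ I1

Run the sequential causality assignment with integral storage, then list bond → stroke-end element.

#3 stroke→Sf1  (Sf1: flow source, stroke at near end)
#1 stroke→J2  (closing 0-jn rule on J2)
#0 stroke→TF1  (TF TF1: opposite of bond 1)
#4 stroke→I1  (prefer integral on I1)
#2 stroke→J1  (J1 needs exactly one e-in)

bond 0 |TF1
bond 1 |J2
bond 2 |J1
bond 3 |Sf1
bond 4 |I1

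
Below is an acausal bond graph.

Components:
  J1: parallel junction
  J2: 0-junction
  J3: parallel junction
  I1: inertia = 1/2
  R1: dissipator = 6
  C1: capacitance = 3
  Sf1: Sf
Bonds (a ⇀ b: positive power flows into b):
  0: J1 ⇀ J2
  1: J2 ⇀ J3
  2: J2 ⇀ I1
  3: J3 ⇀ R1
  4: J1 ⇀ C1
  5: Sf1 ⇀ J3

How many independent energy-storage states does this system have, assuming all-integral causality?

2  (C1, I1 all integral)

#5 stroke→Sf1  (Sf1 fixes flow; stroke at Sf1)
#2 stroke→I1  (I1: I, integral causality)
#4 stroke→J1  (prefer integral on C1)
#0 stroke→J2  (0-jn J1 has e-setter on 4)
#1 stroke→J3  (J2 effort already set via bond 0)
#3 stroke→R1  (0-jn J3 has e-setter on 1)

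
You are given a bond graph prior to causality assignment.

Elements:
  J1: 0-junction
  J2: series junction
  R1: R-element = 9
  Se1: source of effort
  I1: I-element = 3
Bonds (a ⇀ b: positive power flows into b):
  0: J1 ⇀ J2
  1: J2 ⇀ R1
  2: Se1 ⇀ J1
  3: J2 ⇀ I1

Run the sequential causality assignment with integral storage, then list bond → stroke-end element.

b0 |J2
b1 |J2
b2 |J1
b3 |I1

b2 stroke→J1  (source Se1 imposes e)
b0 stroke→J2  (0-jn J1 has e-setter on 2)
b3 stroke→I1  (I1 outputs flow p/I1)
b1 stroke→J2  (J2 flow already set via bond 3)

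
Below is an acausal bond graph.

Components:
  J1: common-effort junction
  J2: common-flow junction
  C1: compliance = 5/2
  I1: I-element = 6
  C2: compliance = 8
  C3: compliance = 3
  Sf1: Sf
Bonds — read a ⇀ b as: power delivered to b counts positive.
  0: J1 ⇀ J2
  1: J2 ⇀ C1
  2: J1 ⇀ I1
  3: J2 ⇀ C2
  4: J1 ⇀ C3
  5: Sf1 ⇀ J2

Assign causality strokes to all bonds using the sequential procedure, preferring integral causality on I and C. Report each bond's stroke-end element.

#5 →Sf1  (Sf1 fixes flow; stroke at Sf1)
#0 →J2  (J2 flow already set via bond 5)
#1 →J2  (common-f at J2 fixed by 5)
#3 →J2  (J2: bond 5 brought flow, rest push out)
#2 →I1  (prefer integral on I1)
#4 →J1  (closing 0-jn rule on J1)

#0 →J2
#1 →J2
#2 →I1
#3 →J2
#4 →J1
#5 →Sf1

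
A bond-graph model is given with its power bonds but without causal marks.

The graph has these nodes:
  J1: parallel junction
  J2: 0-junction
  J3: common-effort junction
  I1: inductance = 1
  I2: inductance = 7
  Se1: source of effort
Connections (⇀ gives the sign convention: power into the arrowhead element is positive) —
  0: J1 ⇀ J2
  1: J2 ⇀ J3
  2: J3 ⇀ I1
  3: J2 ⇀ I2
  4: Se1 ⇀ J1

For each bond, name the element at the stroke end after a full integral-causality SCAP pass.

β0 stroke→J2
β1 stroke→J3
β2 stroke→I1
β3 stroke→I2
β4 stroke→J1

β4 stroke→J1  (Se1: effort source, stroke at far end)
β0 stroke→J2  (0-jn J1 has e-setter on 4)
β1 stroke→J3  (J2: bond 0 brought effort, rest push out)
β3 stroke→I2  (J2: bond 0 brought effort, rest push out)
β2 stroke→I1  (J3: bond 1 brought effort, rest push out)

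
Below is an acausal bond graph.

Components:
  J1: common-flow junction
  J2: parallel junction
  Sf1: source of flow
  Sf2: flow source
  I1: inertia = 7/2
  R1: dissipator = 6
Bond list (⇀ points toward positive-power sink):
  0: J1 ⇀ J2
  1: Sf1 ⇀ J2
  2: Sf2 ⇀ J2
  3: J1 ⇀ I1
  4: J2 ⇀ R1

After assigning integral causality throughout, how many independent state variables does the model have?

β1 stroke at Sf1  (Sf1: flow source, stroke at near end)
β2 stroke at Sf2  (Sf2 fixes flow; stroke at Sf2)
β3 stroke at I1  (I1: I, integral causality)
β0 stroke at J1  (J1 flow already set via bond 3)
β4 stroke at J2  (only one effort-in slot at J2)

1  (I1 all integral)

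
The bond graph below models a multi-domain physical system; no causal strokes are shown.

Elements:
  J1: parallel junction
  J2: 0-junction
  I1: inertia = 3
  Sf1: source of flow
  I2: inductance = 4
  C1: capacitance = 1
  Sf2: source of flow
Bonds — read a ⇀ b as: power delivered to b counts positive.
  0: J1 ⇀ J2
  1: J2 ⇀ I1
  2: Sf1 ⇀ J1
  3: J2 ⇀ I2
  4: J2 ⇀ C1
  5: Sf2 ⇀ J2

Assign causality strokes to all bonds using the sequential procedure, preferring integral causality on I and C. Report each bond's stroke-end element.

b2 stroke→Sf1  (Sf1 (Sf) sets flow on bond)
b5 stroke→Sf2  (Sf2 fixes flow; stroke at Sf2)
b0 stroke→J1  (closing 0-jn rule on J1)
b1 stroke→I1  (I1: I, integral causality)
b3 stroke→I2  (I2 integral (f out))
b4 stroke→J2  (only one effort-in slot at J2)

β0 stroke at J1
β1 stroke at I1
β2 stroke at Sf1
β3 stroke at I2
β4 stroke at J2
β5 stroke at Sf2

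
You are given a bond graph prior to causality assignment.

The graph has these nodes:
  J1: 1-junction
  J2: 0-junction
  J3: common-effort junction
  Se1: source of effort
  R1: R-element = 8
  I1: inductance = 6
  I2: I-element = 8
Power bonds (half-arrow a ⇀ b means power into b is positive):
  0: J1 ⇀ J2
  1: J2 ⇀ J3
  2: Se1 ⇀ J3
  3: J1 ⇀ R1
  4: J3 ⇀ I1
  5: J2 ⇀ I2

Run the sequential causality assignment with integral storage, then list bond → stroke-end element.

b2 stroke at J3  (source Se1 imposes e)
b1 stroke at J2  (J3: bond 2 brought effort, rest push out)
b4 stroke at I1  (J3: bond 2 brought effort, rest push out)
b0 stroke at J1  (common-e at J2 fixed by 1)
b5 stroke at I2  (J2 effort already set via bond 1)
b3 stroke at R1  (J1 needs exactly one f-in)

β0 →J1
β1 →J2
β2 →J3
β3 →R1
β4 →I1
β5 →I2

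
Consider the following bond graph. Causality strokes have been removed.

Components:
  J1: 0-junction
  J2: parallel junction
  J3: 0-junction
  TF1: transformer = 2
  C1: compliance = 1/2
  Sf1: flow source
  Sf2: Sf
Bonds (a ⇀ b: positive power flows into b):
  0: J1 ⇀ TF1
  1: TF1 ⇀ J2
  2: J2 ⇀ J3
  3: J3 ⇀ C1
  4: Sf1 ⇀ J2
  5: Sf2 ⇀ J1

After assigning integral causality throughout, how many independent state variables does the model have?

1  (C1 all integral)

#4 stroke at Sf1  (Sf1 fixes flow; stroke at Sf1)
#5 stroke at Sf2  (Sf2 fixes flow; stroke at Sf2)
#0 stroke at J1  (only one effort-in slot at J1)
#1 stroke at TF1  (TF1: transformer flips bond 0)
#2 stroke at J2  (J2 needs exactly one e-in)
#3 stroke at J3  (closing 0-jn rule on J3)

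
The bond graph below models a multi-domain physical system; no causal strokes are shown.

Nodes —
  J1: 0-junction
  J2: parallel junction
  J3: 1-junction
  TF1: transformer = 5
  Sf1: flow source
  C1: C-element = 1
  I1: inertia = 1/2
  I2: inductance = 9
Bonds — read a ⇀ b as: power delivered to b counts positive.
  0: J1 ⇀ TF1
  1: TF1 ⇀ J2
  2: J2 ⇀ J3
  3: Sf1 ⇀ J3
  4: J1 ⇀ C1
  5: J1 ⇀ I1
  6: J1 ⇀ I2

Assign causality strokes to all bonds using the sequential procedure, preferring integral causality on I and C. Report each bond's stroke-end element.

#0 stroke at TF1
#1 stroke at J2
#2 stroke at J3
#3 stroke at Sf1
#4 stroke at J1
#5 stroke at I1
#6 stroke at I2

β3 →Sf1  (source Sf1 imposes f)
β2 →J3  (J3 flow already set via bond 3)
β1 →J2  (only one effort-in slot at J2)
β0 →TF1  (through TF1, causality passes straight; one stroke at TF1)
β4 →J1  (C1 outputs effort q/C1)
β5 →I1  (common-e at J1 fixed by 4)
β6 →I2  (J1: bond 4 brought effort, rest push out)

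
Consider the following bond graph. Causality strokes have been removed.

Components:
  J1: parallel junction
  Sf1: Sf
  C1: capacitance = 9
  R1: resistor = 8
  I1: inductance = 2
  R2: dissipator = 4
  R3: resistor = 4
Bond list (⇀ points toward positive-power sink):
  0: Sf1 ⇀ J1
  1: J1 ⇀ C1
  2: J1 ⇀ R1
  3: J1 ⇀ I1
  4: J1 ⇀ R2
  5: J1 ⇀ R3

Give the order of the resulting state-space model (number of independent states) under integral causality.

2  (C1, I1 all integral)

β0 stroke→Sf1  (Sf1 fixes flow; stroke at Sf1)
β1 stroke→J1  (C1 outputs effort q/C1)
β2 stroke→R1  (J1: bond 1 brought effort, rest push out)
β3 stroke→I1  (0-jn J1 has e-setter on 1)
β4 stroke→R2  (common-e at J1 fixed by 1)
β5 stroke→R3  (J1: bond 1 brought effort, rest push out)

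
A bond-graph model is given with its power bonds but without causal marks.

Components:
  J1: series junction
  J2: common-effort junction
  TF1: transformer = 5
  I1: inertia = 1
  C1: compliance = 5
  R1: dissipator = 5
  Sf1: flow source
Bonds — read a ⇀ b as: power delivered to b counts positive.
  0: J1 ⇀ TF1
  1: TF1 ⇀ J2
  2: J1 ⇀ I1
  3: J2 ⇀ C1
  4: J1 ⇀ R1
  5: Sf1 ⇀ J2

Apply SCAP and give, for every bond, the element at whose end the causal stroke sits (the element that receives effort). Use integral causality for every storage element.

b0 →J1
b1 →TF1
b2 →I1
b3 →J2
b4 →J1
b5 →Sf1

b5 stroke at Sf1  (Sf1: flow source, stroke at near end)
b2 stroke at I1  (I1 integral (f out))
b0 stroke at J1  (1-jn J1 has f-setter on 2)
b4 stroke at J1  (1-jn J1 has f-setter on 2)
b1 stroke at TF1  (TF1 one-in-one-out from 0)
b3 stroke at J2  (only one effort-in slot at J2)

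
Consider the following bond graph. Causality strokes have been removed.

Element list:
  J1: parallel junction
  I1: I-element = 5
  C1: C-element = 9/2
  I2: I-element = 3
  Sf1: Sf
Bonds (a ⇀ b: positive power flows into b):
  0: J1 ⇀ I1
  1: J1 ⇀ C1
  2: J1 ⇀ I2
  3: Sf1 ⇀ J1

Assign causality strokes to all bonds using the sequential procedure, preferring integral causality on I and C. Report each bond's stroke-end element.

bond 0 |I1
bond 1 |J1
bond 2 |I2
bond 3 |Sf1

β3 stroke at Sf1  (Sf1 (Sf) sets flow on bond)
β0 stroke at I1  (I1 integral (f out))
β1 stroke at J1  (prefer integral on C1)
β2 stroke at I2  (0-jn J1 has e-setter on 1)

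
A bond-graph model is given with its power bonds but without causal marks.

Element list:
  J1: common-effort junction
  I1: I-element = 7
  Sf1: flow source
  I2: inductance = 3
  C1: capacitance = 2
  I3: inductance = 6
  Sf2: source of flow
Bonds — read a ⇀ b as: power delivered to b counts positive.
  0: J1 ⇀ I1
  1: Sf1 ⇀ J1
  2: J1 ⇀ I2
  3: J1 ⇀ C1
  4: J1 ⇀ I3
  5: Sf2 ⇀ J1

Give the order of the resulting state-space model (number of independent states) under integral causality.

#1 stroke at Sf1  (Sf1 (Sf) sets flow on bond)
#5 stroke at Sf2  (Sf2: flow source, stroke at near end)
#0 stroke at I1  (I1 outputs flow p/I1)
#2 stroke at I2  (I2 outputs flow p/I2)
#3 stroke at J1  (C1 outputs effort q/C1)
#4 stroke at I3  (J1: bond 3 brought effort, rest push out)

4  (C1, I1, I2, I3 all integral)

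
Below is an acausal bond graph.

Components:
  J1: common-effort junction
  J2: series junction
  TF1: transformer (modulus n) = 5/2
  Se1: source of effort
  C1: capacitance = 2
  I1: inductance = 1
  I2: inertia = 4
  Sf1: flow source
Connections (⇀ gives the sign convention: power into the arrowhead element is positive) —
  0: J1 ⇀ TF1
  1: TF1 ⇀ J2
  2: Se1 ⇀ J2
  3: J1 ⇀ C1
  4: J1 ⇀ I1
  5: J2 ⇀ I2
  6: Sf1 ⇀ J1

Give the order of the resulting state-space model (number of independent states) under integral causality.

3  (C1, I1, I2 all integral)

b2 |J2  (Se1 fixes effort; stroke away)
b6 |Sf1  (Sf1: flow source, stroke at near end)
b3 |J1  (C1 outputs effort q/C1)
b0 |TF1  (J1 effort already set via bond 3)
b4 |I1  (common-e at J1 fixed by 3)
b1 |J2  (TF1 one-in-one-out from 0)
b5 |I2  (closing 1-jn rule on J2)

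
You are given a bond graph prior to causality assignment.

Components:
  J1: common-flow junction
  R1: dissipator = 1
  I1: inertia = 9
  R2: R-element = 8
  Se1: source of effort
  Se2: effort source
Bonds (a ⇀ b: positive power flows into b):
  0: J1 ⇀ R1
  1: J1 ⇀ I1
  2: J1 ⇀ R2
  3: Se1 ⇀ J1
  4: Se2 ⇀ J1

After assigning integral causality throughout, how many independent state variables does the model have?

1  (I1 all integral)

bond 3 →J1  (Se1 (Se) sets effort on bond)
bond 4 →J1  (Se2: effort source, stroke at far end)
bond 1 →I1  (prefer integral on I1)
bond 0 →J1  (J1: bond 1 brought flow, rest push out)
bond 2 →J1  (J1: bond 1 brought flow, rest push out)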